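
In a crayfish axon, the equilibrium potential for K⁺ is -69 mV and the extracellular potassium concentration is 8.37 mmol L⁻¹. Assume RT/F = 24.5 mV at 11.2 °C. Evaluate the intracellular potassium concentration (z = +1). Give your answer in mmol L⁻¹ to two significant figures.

Nernst: E = (24.5/1) · ln([out]/[in]), so ln([out]/[in]) = -69.0 × 1 / 24.5 = -2.8163.
[out]/[in] = e^(-2.8163) = 0.05983.
[in] = 8.37 / 0.05983 = 139.9 mmol L⁻¹.

140 mmol L⁻¹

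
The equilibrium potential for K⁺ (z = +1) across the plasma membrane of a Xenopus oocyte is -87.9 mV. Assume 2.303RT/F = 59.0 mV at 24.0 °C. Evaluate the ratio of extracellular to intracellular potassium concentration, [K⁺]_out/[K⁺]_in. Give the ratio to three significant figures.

log₁₀([out]/[in]) = E·z/(59.0) = -87.9 × 1 / 59.0 = -1.4898
[out]/[in] = 10^(-1.4898) = 0.03237

0.0324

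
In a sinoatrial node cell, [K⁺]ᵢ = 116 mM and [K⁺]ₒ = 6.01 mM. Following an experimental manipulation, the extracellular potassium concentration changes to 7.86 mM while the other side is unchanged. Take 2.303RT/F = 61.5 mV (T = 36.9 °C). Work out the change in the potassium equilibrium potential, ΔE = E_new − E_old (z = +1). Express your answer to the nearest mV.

E_old = (61.5/1)·log₁₀(6.01/116) = -79.06 mV
E_new = (61.5/1)·log₁₀(7.86/116) = -71.90 mV
ΔE = -71.90 − (-79.06) = 7.17 mV

7 mV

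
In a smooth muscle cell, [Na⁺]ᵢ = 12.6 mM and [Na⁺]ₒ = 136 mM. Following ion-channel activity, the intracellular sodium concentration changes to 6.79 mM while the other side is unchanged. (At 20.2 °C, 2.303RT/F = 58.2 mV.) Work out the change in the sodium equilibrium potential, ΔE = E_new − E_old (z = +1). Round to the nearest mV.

16 mV

E_old = (58.2/1)·log₁₀(136/12.6) = 60.13 mV
E_new = (58.2/1)·log₁₀(136/6.79) = 75.76 mV
ΔE = 75.76 − (60.13) = 15.63 mV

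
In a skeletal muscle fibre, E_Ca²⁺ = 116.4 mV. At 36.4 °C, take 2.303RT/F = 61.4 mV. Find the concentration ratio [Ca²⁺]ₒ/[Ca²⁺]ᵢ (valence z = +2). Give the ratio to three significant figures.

log₁₀([out]/[in]) = E·z/(61.4) = 116.4 × 2 / 61.4 = 3.7915
[out]/[in] = 10^(3.7915) = 6188

6190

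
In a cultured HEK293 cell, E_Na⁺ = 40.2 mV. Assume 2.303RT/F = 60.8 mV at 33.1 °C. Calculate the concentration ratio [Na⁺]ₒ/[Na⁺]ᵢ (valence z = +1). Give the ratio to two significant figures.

log₁₀([out]/[in]) = E·z/(60.8) = 40.2 × 1 / 60.8 = 0.6612
[out]/[in] = 10^(0.6612) = 4.583

4.6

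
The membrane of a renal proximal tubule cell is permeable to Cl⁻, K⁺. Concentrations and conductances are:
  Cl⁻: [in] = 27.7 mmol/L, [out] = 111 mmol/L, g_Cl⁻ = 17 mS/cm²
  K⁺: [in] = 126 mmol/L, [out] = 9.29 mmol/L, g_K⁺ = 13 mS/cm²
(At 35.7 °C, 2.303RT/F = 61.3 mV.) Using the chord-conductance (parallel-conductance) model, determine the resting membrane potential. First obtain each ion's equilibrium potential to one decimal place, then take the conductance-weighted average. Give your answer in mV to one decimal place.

E_Cl⁻ = (61.3/-1)·log₁₀(111/27.7) = -37.0 mV
E_K⁺ = (61.3/1)·log₁₀(9.29/126) = -69.4 mV
Vm = (Σ gᵢEᵢ)/(Σ gᵢ) = (17·-37.0 + 13·-69.4) / (17 + 13)
= -1531.20 / 30 = -51.04 mV

-51.0 mV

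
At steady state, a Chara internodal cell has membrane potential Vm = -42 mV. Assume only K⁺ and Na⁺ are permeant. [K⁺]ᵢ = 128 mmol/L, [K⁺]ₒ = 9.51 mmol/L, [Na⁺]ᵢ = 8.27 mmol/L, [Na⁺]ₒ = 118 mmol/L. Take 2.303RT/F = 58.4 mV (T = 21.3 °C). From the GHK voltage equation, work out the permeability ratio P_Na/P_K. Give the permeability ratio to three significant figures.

Let α = P_Na/P_K. GHK: Vm = 58.4·log₁₀[(Kₒ + α·Naₒ)/(Kᵢ + α·Naᵢ)].
10^(Vm/58.4) = 10^(-42.0/58.4) = 0.19091
So 0.19091·(Kᵢ + α·Naᵢ) = Kₒ + α·Naₒ → α = (0.19091·128.0 − 9.51) / (118.0 − 0.19091·8.27)
α = (24.44 − 9.51) / (118.0 − 1.579) = 14.93/116.4 = 0.1282

0.128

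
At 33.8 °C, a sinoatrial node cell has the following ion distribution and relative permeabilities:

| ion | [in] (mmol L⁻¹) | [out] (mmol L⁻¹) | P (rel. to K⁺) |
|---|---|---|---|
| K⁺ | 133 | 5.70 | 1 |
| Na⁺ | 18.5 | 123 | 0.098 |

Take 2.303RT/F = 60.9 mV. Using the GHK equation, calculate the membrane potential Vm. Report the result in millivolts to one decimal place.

Vm = 60.9 · log₁₀[(Σ P·[cation]ₒ + Σ P·[anion]ᵢ) / (Σ P·[cation]ᵢ + Σ P·[anion]ₒ)]
Numerator = 1×5.70 + 0.098×123 = 17.75
Denominator = 1×133 + 0.098×18.5 = 134.8
Vm = 60.9 · log₁₀(0.13169) = 60.9 × (-0.8804) = -53.62 mV

-53.6 mV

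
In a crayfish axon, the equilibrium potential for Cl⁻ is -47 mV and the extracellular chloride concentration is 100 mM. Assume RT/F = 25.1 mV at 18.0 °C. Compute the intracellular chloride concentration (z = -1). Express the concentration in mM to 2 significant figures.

15 mM

Nernst: E = (25.1/-1) · ln([out]/[in]), so ln([out]/[in]) = -47.0 × -1 / 25.1 = 1.8725.
[out]/[in] = e^(1.8725) = 6.505.
[in] = 100 / 6.505 = 15.37 mM.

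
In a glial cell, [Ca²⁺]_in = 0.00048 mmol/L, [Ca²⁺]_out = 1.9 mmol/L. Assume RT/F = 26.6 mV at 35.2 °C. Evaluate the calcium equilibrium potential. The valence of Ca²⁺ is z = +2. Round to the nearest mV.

110 mV

E = (26.6/z) · ln([Ca²⁺]_out/[Ca²⁺]_in) with z = +2.
= (26.6/2) · ln(1.9/0.00048) = 13.30 · ln(3958)
= 13.30 · (8.2836) = 110.17 mV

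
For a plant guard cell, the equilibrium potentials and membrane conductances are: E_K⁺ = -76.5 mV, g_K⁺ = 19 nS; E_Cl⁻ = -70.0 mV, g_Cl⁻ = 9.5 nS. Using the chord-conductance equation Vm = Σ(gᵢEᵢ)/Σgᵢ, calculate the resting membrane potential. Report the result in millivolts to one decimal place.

-74.3 mV

Σ gᵢEᵢ = 19·(-76.5) + 9.5·(-70.0) = -2118.50
Σ gᵢ = 19 + 9.5 = 28.5
Vm = -2118.50 / 28.5 = -74.33 mV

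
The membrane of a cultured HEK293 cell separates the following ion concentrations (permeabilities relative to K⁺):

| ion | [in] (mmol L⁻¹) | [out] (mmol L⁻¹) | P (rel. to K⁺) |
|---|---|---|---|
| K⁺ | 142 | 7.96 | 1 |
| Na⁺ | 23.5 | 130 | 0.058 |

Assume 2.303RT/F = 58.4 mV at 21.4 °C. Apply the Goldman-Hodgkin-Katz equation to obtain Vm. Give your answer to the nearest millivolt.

Vm = 58.4 · log₁₀[(Σ P·[cation]ₒ + Σ P·[anion]ᵢ) / (Σ P·[cation]ᵢ + Σ P·[anion]ₒ)]
Numerator = 1×7.96 + 0.058×130 = 15.5
Denominator = 1×142 + 0.058×23.5 = 143.4
Vm = 58.4 · log₁₀(0.10812) = 58.4 × (-0.9661) = -56.42 mV

-56 mV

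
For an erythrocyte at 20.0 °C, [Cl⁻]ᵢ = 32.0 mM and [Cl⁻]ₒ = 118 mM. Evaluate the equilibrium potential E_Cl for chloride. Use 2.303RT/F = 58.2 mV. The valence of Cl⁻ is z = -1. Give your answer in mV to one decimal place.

E = (58.2/z) · log₁₀([Cl⁻]_out/[Cl⁻]_in) with z = -1.
For an anion, dividing by z = -1 reverses the sign.
= (58.2/-1) · log₁₀(118/32.0) = -58.20 · log₁₀(3.688)
= -58.20 · (0.5667) = -32.98 mV

-33.0 mV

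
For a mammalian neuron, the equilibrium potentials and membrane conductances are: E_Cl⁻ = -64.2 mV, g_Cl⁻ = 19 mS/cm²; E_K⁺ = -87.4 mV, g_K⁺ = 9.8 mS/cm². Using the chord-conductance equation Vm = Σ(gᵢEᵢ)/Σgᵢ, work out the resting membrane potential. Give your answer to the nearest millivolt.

Σ gᵢEᵢ = 19·(-64.2) + 9.8·(-87.4) = -2076.32
Σ gᵢ = 19 + 9.8 = 28.8
Vm = -2076.32 / 28.8 = -72.09 mV

-72 mV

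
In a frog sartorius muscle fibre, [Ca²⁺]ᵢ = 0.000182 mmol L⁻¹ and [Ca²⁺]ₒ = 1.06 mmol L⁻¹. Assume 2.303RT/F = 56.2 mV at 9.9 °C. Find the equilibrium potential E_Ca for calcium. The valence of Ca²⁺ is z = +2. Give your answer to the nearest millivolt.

106 mV

E = (56.2/z) · log₁₀([Ca²⁺]_out/[Ca²⁺]_in) with z = +2.
= (56.2/2) · log₁₀(1.06/0.000182) = 28.10 · log₁₀(5824)
= 28.10 · (3.7652) = 105.80 mV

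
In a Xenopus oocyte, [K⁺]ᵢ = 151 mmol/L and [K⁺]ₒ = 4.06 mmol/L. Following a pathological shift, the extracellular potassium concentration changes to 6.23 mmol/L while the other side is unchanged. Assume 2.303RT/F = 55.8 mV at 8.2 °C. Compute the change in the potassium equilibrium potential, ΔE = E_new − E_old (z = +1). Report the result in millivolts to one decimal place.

10.4 mV

E_old = (55.8/1)·log₁₀(4.06/151) = -87.63 mV
E_new = (55.8/1)·log₁₀(6.23/151) = -77.25 mV
ΔE = -77.25 − (-87.63) = 10.38 mV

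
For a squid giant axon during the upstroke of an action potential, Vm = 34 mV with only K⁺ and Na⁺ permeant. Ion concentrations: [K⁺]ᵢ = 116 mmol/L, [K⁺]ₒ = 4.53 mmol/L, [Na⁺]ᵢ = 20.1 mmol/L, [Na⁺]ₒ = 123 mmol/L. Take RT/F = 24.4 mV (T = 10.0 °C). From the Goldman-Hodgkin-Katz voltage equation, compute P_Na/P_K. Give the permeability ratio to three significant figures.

11.0

Let α = P_Na/P_K. GHK: Vm = 24.4·ln[(Kₒ + α·Naₒ)/(Kᵢ + α·Naᵢ)].
e^(Vm/24.4) = e^(34.0/24.4) = 4.0287
So 4.0287·(Kᵢ + α·Naᵢ) = Kₒ + α·Naₒ → α = (4.0287·116.0 − 4.53) / (123.0 − 4.0287·20.1)
α = (467.3 − 4.53) / (123.0 − 80.98) = 462.8/42.02 = 11.01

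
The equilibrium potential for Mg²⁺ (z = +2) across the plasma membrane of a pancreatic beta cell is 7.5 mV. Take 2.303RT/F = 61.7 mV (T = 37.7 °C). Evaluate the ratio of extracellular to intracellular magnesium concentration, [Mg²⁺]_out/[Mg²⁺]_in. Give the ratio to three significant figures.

1.75

log₁₀([out]/[in]) = E·z/(61.7) = 7.5 × 2 / 61.7 = 0.2431
[out]/[in] = 10^(0.2431) = 1.75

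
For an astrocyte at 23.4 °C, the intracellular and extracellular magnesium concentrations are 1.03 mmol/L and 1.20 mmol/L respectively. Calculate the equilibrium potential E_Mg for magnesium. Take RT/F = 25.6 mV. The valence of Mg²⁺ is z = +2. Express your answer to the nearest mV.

E = (25.6/z) · ln([Mg²⁺]_out/[Mg²⁺]_in) with z = +2.
= (25.6/2) · ln(1.20/1.03) = 12.80 · ln(1.165)
= 12.80 · (0.1528) = 1.96 mV

2 mV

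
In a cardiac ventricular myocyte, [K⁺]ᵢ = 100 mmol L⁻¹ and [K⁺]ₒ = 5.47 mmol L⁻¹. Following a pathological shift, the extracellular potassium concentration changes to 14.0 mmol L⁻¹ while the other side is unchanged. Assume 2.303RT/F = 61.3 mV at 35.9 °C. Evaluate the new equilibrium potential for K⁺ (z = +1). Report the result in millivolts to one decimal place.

After the shift: [K⁺]_out = 14.0, [K⁺]_in = 100 mmol L⁻¹.
E_new = (61.3/1)·log₁₀(14.0/100) = 61.30 · (-0.8539) = -52.34 mV

-52.3 mV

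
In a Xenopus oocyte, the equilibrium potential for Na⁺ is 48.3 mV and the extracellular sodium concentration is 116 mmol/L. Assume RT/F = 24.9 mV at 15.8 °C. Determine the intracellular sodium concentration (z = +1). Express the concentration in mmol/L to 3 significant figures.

16.7 mmol/L

Nernst: E = (24.9/1) · ln([out]/[in]), so ln([out]/[in]) = 48.3 × 1 / 24.9 = 1.9398.
[out]/[in] = e^(1.9398) = 6.957.
[in] = 116 / 6.957 = 16.67 mmol/L.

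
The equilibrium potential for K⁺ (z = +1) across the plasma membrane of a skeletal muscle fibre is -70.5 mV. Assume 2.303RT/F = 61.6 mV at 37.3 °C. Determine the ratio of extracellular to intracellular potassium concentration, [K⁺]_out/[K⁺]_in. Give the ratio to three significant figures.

0.0717

log₁₀([out]/[in]) = E·z/(61.6) = -70.5 × 1 / 61.6 = -1.1445
[out]/[in] = 10^(-1.1445) = 0.0717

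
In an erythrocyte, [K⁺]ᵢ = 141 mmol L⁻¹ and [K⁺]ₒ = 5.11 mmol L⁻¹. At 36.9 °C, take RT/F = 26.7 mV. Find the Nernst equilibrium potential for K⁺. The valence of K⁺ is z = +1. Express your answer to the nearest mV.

-89 mV

E = (26.7/z) · ln([K⁺]_out/[K⁺]_in) with z = +1.
= (26.7/1) · ln(5.11/141) = 26.70 · ln(0.03624)
= 26.70 · (-3.3176) = -88.58 mV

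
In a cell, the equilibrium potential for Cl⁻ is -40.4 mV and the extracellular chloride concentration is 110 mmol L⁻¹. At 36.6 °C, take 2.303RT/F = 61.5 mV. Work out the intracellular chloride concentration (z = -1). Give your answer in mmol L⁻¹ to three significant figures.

Nernst: E = (61.5/-1) · log₁₀([out]/[in]), so log₁₀([out]/[in]) = -40.4 × -1 / 61.5 = 0.6569.
[out]/[in] = 10^(0.6569) = 4.538.
[in] = 110 / 4.538 = 24.24 mmol L⁻¹.

24.2 mmol L⁻¹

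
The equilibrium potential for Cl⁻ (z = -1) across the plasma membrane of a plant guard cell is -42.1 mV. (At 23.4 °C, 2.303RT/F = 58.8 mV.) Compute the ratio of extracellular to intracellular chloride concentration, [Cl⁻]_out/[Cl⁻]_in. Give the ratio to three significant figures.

5.20

log₁₀([out]/[in]) = E·z/(58.8) = -42.1 × -1 / 58.8 = 0.7160
[out]/[in] = 10^(0.7160) = 5.2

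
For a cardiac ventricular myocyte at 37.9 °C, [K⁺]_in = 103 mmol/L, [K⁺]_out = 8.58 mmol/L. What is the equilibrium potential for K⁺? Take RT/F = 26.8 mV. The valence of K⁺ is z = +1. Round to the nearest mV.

-67 mV

E = (26.8/z) · ln([K⁺]_out/[K⁺]_in) with z = +1.
= (26.8/1) · ln(8.58/103) = 26.80 · ln(0.0833)
= 26.80 · (-2.4853) = -66.61 mV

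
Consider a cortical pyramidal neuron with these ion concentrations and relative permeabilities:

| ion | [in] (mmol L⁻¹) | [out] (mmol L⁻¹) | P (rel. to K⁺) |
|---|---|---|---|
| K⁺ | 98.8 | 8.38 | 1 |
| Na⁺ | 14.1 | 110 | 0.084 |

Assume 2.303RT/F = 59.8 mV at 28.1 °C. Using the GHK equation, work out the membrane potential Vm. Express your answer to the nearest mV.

Vm = 59.8 · log₁₀[(Σ P·[cation]ₒ + Σ P·[anion]ᵢ) / (Σ P·[cation]ᵢ + Σ P·[anion]ₒ)]
Numerator = 1×8.38 + 0.084×110 = 17.62
Denominator = 1×98.8 + 0.084×14.1 = 99.98
Vm = 59.8 · log₁₀(0.17623) = 59.8 × (-0.7539) = -45.08 mV

-45 mV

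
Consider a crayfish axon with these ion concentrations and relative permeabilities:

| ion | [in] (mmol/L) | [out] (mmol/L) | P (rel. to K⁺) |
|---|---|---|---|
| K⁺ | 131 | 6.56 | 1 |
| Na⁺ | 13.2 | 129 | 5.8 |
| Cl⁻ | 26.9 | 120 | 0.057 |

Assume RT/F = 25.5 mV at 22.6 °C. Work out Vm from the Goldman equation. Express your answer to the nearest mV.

32 mV

Vm = 25.5 · ln[(Σ P·[cation]ₒ + Σ P·[anion]ᵢ) / (Σ P·[cation]ᵢ + Σ P·[anion]ₒ)]
Numerator = 1×6.56 + 5.8×129 + 0.057×26.9 = 756.3
Denominator = 1×131 + 5.8×13.2 + 0.057×120 = 214.4
Vm = 25.5 · ln(3.5275) = 25.5 × (1.2606) = 32.14 mV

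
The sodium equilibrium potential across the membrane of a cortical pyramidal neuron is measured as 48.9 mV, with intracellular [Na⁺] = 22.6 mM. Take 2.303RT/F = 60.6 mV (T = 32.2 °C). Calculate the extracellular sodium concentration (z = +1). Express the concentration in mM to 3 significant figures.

145 mM

Nernst: E = (60.6/1) · log₁₀([out]/[in]), so log₁₀([out]/[in]) = 48.9 × 1 / 60.6 = 0.8069.
[out]/[in] = 10^(0.8069) = 6.411.
[out] = 6.411 × 22.6 = 144.9 mM.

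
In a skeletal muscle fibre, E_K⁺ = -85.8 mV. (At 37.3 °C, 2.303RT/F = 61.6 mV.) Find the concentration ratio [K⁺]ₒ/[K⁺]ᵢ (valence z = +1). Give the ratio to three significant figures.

log₁₀([out]/[in]) = E·z/(61.6) = -85.8 × 1 / 61.6 = -1.3929
[out]/[in] = 10^(-1.3929) = 0.04047

0.0405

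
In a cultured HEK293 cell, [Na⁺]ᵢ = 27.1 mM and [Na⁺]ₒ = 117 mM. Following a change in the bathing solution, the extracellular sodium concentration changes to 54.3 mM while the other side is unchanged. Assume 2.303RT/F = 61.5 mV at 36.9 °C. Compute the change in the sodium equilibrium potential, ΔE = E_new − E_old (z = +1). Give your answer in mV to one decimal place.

-20.5 mV

E_old = (61.5/1)·log₁₀(117/27.1) = 39.07 mV
E_new = (61.5/1)·log₁₀(54.3/27.1) = 18.56 mV
ΔE = 18.56 − (39.07) = -20.50 mV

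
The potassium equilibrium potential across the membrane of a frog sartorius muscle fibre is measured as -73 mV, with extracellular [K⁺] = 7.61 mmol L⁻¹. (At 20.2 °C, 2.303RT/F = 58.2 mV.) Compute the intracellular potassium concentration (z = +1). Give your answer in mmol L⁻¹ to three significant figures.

Nernst: E = (58.2/1) · log₁₀([out]/[in]), so log₁₀([out]/[in]) = -73.0 × 1 / 58.2 = -1.2543.
[out]/[in] = 10^(-1.2543) = 0.05568.
[in] = 7.61 / 0.05568 = 136.7 mmol L⁻¹.

137 mmol L⁻¹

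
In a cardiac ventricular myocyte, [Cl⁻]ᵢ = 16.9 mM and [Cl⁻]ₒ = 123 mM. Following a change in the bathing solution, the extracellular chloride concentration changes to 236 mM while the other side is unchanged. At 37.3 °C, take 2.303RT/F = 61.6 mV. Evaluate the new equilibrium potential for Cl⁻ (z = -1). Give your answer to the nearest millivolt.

After the shift: [Cl⁻]_out = 236, [Cl⁻]_in = 16.9 mM.
E_new = (61.6/-1)·log₁₀(236/16.9) = -61.60 · (1.1450) = -70.53 mV

-71 mV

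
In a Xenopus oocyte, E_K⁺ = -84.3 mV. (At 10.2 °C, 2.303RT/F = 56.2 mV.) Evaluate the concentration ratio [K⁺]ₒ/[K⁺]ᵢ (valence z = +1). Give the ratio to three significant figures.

log₁₀([out]/[in]) = E·z/(56.2) = -84.3 × 1 / 56.2 = -1.5000
[out]/[in] = 10^(-1.5000) = 0.03162

0.0316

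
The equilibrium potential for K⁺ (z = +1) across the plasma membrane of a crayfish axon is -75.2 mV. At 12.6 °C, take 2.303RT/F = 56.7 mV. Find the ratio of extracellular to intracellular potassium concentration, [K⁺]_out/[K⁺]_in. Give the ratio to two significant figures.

0.047

log₁₀([out]/[in]) = E·z/(56.7) = -75.2 × 1 / 56.7 = -1.3263
[out]/[in] = 10^(-1.3263) = 0.04718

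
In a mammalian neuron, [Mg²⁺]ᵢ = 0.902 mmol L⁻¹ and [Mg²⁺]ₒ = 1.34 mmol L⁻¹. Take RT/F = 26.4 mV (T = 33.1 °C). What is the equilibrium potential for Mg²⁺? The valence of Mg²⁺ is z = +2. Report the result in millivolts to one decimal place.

5.2 mV

E = (26.4/z) · ln([Mg²⁺]_out/[Mg²⁺]_in) with z = +2.
= (26.4/2) · ln(1.34/0.902) = 13.20 · ln(1.486)
= 13.20 · (0.3958) = 5.22 mV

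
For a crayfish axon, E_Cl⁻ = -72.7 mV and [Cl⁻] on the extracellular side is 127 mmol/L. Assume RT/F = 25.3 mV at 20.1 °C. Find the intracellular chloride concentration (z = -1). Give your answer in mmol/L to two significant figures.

7.2 mmol/L

Nernst: E = (25.3/-1) · ln([out]/[in]), so ln([out]/[in]) = -72.7 × -1 / 25.3 = 2.8735.
[out]/[in] = e^(2.8735) = 17.7.
[in] = 127 / 17.7 = 7.175 mmol/L.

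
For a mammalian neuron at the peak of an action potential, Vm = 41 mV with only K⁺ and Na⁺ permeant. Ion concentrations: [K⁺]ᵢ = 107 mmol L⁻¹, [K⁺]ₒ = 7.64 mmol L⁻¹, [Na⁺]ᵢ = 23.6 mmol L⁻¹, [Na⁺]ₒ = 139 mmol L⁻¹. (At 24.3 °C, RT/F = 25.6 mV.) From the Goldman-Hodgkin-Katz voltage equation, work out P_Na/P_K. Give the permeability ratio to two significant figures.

24

Let α = P_Na/P_K. GHK: Vm = 25.6·ln[(Kₒ + α·Naₒ)/(Kᵢ + α·Naᵢ)].
e^(Vm/25.6) = e^(41.0/25.6) = 4.9608
So 4.9608·(Kᵢ + α·Naᵢ) = Kₒ + α·Naₒ → α = (4.9608·107.0 − 7.64) / (139.0 − 4.9608·23.6)
α = (530.8 − 7.64) / (139.0 − 117.1) = 523.2/21.93 = 23.86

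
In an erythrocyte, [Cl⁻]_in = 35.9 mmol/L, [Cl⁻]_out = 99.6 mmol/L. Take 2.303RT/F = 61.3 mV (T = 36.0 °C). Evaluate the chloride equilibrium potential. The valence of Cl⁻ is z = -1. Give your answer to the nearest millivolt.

E = (61.3/z) · log₁₀([Cl⁻]_out/[Cl⁻]_in) with z = -1.
For an anion, dividing by z = -1 reverses the sign.
= (61.3/-1) · log₁₀(99.6/35.9) = -61.30 · log₁₀(2.774)
= -61.30 · (0.4432) = -27.17 mV

-27 mV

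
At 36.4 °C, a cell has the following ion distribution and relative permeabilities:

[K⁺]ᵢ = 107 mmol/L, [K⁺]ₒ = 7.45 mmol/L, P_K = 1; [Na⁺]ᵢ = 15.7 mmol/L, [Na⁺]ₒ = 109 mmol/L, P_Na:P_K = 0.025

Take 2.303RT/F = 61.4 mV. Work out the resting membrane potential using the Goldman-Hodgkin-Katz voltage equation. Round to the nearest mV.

-63 mV

Vm = 61.4 · log₁₀[(Σ P·[cation]ₒ + Σ P·[anion]ᵢ) / (Σ P·[cation]ᵢ + Σ P·[anion]ₒ)]
Numerator = 1×7.45 + 0.025×109 = 10.18
Denominator = 1×107 + 0.025×15.7 = 107.4
Vm = 61.4 · log₁₀(0.094746) = 61.4 × (-1.0234) = -62.84 mV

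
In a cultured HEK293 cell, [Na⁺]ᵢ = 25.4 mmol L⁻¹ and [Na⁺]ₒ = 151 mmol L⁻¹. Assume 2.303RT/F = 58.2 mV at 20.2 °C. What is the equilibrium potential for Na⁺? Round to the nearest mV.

45 mV

E = (58.2/z) · log₁₀([Na⁺]_out/[Na⁺]_in) with z = +1.
= (58.2/1) · log₁₀(151/25.4) = 58.20 · log₁₀(5.945)
= 58.20 · (0.7741) = 45.06 mV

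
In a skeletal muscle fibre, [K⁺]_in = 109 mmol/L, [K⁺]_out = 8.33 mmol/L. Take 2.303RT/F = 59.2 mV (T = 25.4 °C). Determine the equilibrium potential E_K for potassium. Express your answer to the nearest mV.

-66 mV

E = (59.2/z) · log₁₀([K⁺]_out/[K⁺]_in) with z = +1.
= (59.2/1) · log₁₀(8.33/109) = 59.20 · log₁₀(0.07642)
= 59.20 · (-1.1168) = -66.11 mV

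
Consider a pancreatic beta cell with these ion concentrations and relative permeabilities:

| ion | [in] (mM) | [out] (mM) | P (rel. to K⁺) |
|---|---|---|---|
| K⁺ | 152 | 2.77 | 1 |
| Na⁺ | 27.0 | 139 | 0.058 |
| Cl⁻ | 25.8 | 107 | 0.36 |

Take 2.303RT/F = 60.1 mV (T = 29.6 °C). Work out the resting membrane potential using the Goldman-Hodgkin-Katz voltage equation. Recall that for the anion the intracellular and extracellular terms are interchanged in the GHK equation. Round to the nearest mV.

Vm = 60.1 · log₁₀[(Σ P·[cation]ₒ + Σ P·[anion]ᵢ) / (Σ P·[cation]ᵢ + Σ P·[anion]ₒ)]
Numerator = 1×2.77 + 0.058×139 + 0.36×25.8 = 20.12
Denominator = 1×152 + 0.058×27.0 + 0.36×107 = 192.1
Vm = 60.1 · log₁₀(0.10474) = 60.1 × (-0.9799) = -58.89 mV

-59 mV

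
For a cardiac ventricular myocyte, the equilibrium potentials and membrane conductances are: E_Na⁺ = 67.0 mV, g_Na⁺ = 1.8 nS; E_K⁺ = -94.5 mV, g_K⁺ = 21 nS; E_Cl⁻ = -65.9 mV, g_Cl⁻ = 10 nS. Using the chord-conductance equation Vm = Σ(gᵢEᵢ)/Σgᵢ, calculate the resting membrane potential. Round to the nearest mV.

-77 mV

Σ gᵢEᵢ = 1.8·(67.0) + 21·(-94.5) + 10·(-65.9) = -2522.90
Σ gᵢ = 1.8 + 21 + 10 = 32.8
Vm = -2522.90 / 32.8 = -76.92 mV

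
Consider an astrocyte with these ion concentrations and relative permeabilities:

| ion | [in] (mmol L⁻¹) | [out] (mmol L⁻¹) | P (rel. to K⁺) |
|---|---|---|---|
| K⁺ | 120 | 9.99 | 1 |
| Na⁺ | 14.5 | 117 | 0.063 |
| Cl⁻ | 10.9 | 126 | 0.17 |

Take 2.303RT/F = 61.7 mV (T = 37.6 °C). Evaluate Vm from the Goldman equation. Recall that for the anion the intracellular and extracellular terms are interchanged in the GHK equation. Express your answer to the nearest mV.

Vm = 61.7 · log₁₀[(Σ P·[cation]ₒ + Σ P·[anion]ᵢ) / (Σ P·[cation]ᵢ + Σ P·[anion]ₒ)]
Numerator = 1×9.99 + 0.063×117 + 0.17×10.9 = 19.21
Denominator = 1×120 + 0.063×14.5 + 0.17×126 = 142.3
Vm = 61.7 · log₁₀(0.13499) = 61.7 × (-0.8697) = -53.66 mV

-54 mV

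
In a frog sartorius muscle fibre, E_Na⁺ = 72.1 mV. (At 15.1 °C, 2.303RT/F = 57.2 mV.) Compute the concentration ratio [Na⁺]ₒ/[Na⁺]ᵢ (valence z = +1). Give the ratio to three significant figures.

log₁₀([out]/[in]) = E·z/(57.2) = 72.1 × 1 / 57.2 = 1.2605
[out]/[in] = 10^(1.2605) = 18.22

18.2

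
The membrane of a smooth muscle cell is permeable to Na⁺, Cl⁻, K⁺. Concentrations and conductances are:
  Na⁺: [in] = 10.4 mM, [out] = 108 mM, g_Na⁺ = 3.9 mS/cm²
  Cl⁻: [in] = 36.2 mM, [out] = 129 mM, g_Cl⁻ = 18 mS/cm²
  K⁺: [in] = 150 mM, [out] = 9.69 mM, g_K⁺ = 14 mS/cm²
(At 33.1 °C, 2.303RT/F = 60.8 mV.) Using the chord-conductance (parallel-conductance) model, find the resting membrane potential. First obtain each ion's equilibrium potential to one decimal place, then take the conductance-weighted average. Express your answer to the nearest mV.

-38 mV

E_Na⁺ = (60.8/1)·log₁₀(108/10.4) = 61.8 mV
E_Cl⁻ = (60.8/-1)·log₁₀(129/36.2) = -33.6 mV
E_K⁺ = (60.8/1)·log₁₀(9.69/150) = -72.3 mV
Vm = (Σ gᵢEᵢ)/(Σ gᵢ) = (3.9·61.8 + 18·-33.6 + 14·-72.3) / (3.9 + 18 + 14)
= -1375.98 / 35.9 = -38.33 mV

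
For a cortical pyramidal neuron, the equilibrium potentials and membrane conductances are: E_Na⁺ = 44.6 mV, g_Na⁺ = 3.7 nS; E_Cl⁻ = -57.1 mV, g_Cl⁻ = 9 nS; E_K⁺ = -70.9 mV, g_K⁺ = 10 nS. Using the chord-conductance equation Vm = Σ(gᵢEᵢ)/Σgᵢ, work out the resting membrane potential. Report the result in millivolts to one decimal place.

-46.6 mV

Σ gᵢEᵢ = 3.7·(44.6) + 9·(-57.1) + 10·(-70.9) = -1057.88
Σ gᵢ = 3.7 + 9 + 10 = 22.7
Vm = -1057.88 / 22.7 = -46.60 mV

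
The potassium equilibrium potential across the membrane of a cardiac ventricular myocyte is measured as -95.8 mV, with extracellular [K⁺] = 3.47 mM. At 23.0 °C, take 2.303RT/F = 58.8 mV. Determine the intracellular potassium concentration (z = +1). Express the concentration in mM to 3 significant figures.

148 mM

Nernst: E = (58.8/1) · log₁₀([out]/[in]), so log₁₀([out]/[in]) = -95.8 × 1 / 58.8 = -1.6293.
[out]/[in] = 10^(-1.6293) = 0.02348.
[in] = 3.47 / 0.02348 = 147.8 mM.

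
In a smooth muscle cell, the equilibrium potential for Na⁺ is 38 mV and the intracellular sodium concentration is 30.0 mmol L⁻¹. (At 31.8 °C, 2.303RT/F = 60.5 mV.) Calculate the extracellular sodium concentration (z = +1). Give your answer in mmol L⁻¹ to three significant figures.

127 mmol L⁻¹

Nernst: E = (60.5/1) · log₁₀([out]/[in]), so log₁₀([out]/[in]) = 38.0 × 1 / 60.5 = 0.6281.
[out]/[in] = 10^(0.6281) = 4.247.
[out] = 4.247 × 30.0 = 127.4 mmol L⁻¹.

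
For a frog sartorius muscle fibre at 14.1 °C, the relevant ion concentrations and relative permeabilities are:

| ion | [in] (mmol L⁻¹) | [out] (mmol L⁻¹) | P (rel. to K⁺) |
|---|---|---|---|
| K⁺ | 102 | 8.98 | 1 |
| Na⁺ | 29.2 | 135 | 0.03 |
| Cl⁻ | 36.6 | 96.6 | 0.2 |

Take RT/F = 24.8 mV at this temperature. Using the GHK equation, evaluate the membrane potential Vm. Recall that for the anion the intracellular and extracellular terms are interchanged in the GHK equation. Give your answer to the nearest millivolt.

Vm = 24.8 · ln[(Σ P·[cation]ₒ + Σ P·[anion]ᵢ) / (Σ P·[cation]ᵢ + Σ P·[anion]ₒ)]
Numerator = 1×8.98 + 0.03×135 + 0.2×36.6 = 20.35
Denominator = 1×102 + 0.03×29.2 + 0.2×96.6 = 122.2
Vm = 24.8 · ln(0.16654) = 24.8 × (-1.7925) = -44.46 mV

-44 mV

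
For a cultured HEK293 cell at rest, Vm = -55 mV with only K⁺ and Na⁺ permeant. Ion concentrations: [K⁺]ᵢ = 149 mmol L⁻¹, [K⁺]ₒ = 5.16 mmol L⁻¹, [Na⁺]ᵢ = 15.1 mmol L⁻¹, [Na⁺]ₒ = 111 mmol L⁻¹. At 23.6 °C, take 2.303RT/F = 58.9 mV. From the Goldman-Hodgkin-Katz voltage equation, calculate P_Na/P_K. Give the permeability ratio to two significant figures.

0.11

Let α = P_Na/P_K. GHK: Vm = 58.9·log₁₀[(Kₒ + α·Naₒ)/(Kᵢ + α·Naᵢ)].
10^(Vm/58.9) = 10^(-55.0/58.9) = 0.11647
So 0.11647·(Kᵢ + α·Naᵢ) = Kₒ + α·Naₒ → α = (0.11647·149.0 − 5.16) / (111.0 − 0.11647·15.1)
α = (17.35 − 5.16) / (111.0 − 1.759) = 12.19/109.2 = 0.1116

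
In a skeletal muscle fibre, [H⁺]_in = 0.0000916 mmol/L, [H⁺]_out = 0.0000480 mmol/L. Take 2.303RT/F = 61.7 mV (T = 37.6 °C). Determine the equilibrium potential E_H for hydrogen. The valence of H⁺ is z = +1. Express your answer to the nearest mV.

-17 mV

E = (61.7/z) · log₁₀([H⁺]_out/[H⁺]_in) with z = +1.
= (61.7/1) · log₁₀(0.0000480/0.0000916) = 61.70 · log₁₀(0.524)
= 61.70 · (-0.2807) = -17.32 mV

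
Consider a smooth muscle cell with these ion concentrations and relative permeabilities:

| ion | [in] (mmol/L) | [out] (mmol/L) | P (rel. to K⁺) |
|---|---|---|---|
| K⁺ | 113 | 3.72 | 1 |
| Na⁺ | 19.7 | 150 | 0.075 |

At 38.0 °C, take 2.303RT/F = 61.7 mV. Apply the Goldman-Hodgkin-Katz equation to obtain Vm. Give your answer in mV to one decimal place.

Vm = 61.7 · log₁₀[(Σ P·[cation]ₒ + Σ P·[anion]ᵢ) / (Σ P·[cation]ᵢ + Σ P·[anion]ₒ)]
Numerator = 1×3.72 + 0.075×150 = 14.97
Denominator = 1×113 + 0.075×19.7 = 114.5
Vm = 61.7 · log₁₀(0.13077) = 61.7 × (-0.8835) = -54.51 mV

-54.5 mV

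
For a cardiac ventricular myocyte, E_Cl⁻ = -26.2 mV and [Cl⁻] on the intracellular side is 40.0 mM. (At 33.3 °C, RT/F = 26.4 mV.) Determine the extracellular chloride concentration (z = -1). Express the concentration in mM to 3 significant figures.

Nernst: E = (26.4/-1) · ln([out]/[in]), so ln([out]/[in]) = -26.2 × -1 / 26.4 = 0.9924.
[out]/[in] = e^(0.9924) = 2.698.
[out] = 2.698 × 40.0 = 107.9 mM.

108 mM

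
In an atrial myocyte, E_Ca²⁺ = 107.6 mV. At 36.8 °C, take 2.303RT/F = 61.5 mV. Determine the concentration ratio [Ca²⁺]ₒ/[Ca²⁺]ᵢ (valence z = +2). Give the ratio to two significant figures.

3200

log₁₀([out]/[in]) = E·z/(61.5) = 107.6 × 2 / 61.5 = 3.4992
[out]/[in] = 10^(3.4992) = 3156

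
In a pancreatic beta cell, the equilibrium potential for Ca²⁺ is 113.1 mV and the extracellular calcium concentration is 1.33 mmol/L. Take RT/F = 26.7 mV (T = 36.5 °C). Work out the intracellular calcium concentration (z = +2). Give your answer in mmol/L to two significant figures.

Nernst: E = (26.7/2) · ln([out]/[in]), so ln([out]/[in]) = 113.1 × 2 / 26.7 = 8.4719.
[out]/[in] = e^(8.4719) = 4779.
[in] = 1.33 / 4779 = 0.0002783 mmol/L.

0.00028 mmol/L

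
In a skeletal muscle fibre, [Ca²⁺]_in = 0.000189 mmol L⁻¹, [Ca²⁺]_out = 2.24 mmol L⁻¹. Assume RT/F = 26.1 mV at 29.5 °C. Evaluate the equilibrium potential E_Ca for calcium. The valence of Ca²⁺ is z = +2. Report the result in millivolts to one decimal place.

122.4 mV

E = (26.1/z) · ln([Ca²⁺]_out/[Ca²⁺]_in) with z = +2.
= (26.1/2) · ln(2.24/0.000189) = 13.05 · ln(1.185e+04)
= 13.05 · (9.3802) = 122.41 mV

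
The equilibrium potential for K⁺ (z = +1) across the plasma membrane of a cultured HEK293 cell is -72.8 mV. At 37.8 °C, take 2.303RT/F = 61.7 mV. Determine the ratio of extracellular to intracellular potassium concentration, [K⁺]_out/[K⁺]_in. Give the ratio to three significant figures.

0.0661

log₁₀([out]/[in]) = E·z/(61.7) = -72.8 × 1 / 61.7 = -1.1799
[out]/[in] = 10^(-1.1799) = 0.06608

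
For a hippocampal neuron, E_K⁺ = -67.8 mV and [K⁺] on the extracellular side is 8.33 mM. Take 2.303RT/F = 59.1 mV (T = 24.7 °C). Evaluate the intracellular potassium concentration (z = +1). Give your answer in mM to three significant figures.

Nernst: E = (59.1/1) · log₁₀([out]/[in]), so log₁₀([out]/[in]) = -67.8 × 1 / 59.1 = -1.1472.
[out]/[in] = 10^(-1.1472) = 0.07125.
[in] = 8.33 / 0.07125 = 116.9 mM.

117 mM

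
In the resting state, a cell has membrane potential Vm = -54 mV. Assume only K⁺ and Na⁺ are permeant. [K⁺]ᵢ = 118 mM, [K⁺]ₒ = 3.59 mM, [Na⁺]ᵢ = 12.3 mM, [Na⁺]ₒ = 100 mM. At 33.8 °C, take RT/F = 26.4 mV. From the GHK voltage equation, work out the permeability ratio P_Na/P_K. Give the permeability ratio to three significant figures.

Let α = P_Na/P_K. GHK: Vm = 26.4·ln[(Kₒ + α·Naₒ)/(Kᵢ + α·Naᵢ)].
e^(Vm/26.4) = e^(-54.0/26.4) = 0.12932
So 0.12932·(Kᵢ + α·Naᵢ) = Kₒ + α·Naₒ → α = (0.12932·118.0 − 3.59) / (100.0 − 0.12932·12.3)
α = (15.26 − 3.59) / (100.0 − 1.591) = 11.67/98.41 = 0.1186

0.119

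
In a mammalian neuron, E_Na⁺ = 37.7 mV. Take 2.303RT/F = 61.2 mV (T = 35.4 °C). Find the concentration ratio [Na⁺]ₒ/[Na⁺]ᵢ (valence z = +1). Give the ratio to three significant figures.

4.13

log₁₀([out]/[in]) = E·z/(61.2) = 37.7 × 1 / 61.2 = 0.6160
[out]/[in] = 10^(0.6160) = 4.131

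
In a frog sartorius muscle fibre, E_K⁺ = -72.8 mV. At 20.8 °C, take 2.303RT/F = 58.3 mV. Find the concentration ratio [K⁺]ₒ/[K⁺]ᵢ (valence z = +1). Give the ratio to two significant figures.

log₁₀([out]/[in]) = E·z/(58.3) = -72.8 × 1 / 58.3 = -1.2487
[out]/[in] = 10^(-1.2487) = 0.0564

0.056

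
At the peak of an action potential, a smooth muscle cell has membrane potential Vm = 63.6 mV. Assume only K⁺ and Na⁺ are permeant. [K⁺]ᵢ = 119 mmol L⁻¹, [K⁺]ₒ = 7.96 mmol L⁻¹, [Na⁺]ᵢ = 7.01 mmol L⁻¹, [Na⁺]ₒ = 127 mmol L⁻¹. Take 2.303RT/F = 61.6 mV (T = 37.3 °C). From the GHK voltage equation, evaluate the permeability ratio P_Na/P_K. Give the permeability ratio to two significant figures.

25

Let α = P_Na/P_K. GHK: Vm = 61.6·log₁₀[(Kₒ + α·Naₒ)/(Kᵢ + α·Naᵢ)].
10^(Vm/61.6) = 10^(63.6/61.6) = 10.776
So 10.776·(Kᵢ + α·Naᵢ) = Kₒ + α·Naₒ → α = (10.776·119.0 − 7.96) / (127.0 − 10.776·7.01)
α = (1282 − 7.96) / (127.0 − 75.54) = 1274/51.46 = 24.77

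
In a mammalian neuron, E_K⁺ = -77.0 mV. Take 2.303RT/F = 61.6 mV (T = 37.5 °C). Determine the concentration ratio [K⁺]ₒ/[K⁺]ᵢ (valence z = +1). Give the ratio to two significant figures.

log₁₀([out]/[in]) = E·z/(61.6) = -77.0 × 1 / 61.6 = -1.2500
[out]/[in] = 10^(-1.2500) = 0.05623

0.056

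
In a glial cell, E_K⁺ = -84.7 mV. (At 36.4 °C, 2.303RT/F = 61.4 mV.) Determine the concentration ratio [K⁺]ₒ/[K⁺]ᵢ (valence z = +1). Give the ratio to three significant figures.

log₁₀([out]/[in]) = E·z/(61.4) = -84.7 × 1 / 61.4 = -1.3795
[out]/[in] = 10^(-1.3795) = 0.04174

0.0417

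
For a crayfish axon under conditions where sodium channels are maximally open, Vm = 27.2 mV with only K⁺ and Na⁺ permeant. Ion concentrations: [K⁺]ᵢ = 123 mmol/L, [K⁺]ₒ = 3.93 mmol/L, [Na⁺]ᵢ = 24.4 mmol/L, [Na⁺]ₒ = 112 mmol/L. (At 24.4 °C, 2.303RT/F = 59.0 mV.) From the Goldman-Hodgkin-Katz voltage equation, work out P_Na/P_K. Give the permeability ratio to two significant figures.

Let α = P_Na/P_K. GHK: Vm = 59.0·log₁₀[(Kₒ + α·Naₒ)/(Kᵢ + α·Naᵢ)].
10^(Vm/59.0) = 10^(27.2/59.0) = 2.8908
So 2.8908·(Kᵢ + α·Naᵢ) = Kₒ + α·Naₒ → α = (2.8908·123.0 − 3.93) / (112.0 − 2.8908·24.4)
α = (355.6 − 3.93) / (112.0 − 70.54) = 351.6/41.46 = 8.48

8.5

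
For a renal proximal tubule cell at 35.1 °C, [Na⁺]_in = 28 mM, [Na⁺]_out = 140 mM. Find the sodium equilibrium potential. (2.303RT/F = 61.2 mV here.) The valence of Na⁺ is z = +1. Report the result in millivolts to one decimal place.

42.8 mV

E = (61.2/z) · log₁₀([Na⁺]_out/[Na⁺]_in) with z = +1.
= (61.2/1) · log₁₀(140/28) = 61.20 · log₁₀(5)
= 61.20 · (0.6990) = 42.78 mV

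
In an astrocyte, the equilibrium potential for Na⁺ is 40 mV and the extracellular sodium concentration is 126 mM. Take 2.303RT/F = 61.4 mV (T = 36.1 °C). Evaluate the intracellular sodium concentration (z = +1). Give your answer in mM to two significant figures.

28 mM

Nernst: E = (61.4/1) · log₁₀([out]/[in]), so log₁₀([out]/[in]) = 40.0 × 1 / 61.4 = 0.6515.
[out]/[in] = 10^(0.6515) = 4.482.
[in] = 126 / 4.482 = 28.11 mM.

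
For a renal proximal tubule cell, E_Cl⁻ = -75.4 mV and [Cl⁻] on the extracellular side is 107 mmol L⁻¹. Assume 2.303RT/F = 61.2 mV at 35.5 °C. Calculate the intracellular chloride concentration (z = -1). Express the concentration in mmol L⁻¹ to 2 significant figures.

Nernst: E = (61.2/-1) · log₁₀([out]/[in]), so log₁₀([out]/[in]) = -75.4 × -1 / 61.2 = 1.2320.
[out]/[in] = 10^(1.2320) = 17.06.
[in] = 107 / 17.06 = 6.271 mmol L⁻¹.

6.3 mmol L⁻¹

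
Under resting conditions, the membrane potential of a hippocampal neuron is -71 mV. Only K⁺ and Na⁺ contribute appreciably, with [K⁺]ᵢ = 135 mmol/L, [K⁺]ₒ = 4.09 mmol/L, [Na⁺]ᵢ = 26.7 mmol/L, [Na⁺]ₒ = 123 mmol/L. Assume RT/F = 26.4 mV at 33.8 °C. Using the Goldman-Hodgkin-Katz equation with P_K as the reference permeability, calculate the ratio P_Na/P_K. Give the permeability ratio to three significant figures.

0.0419

Let α = P_Na/P_K. GHK: Vm = 26.4·ln[(Kₒ + α·Naₒ)/(Kᵢ + α·Naᵢ)].
e^(Vm/26.4) = e^(-71.0/26.4) = 0.067922
So 0.067922·(Kᵢ + α·Naᵢ) = Kₒ + α·Naₒ → α = (0.067922·135.0 − 4.09) / (123.0 − 0.067922·26.7)
α = (9.169 − 4.09) / (123.0 − 1.814) = 5.079/121.2 = 0.04191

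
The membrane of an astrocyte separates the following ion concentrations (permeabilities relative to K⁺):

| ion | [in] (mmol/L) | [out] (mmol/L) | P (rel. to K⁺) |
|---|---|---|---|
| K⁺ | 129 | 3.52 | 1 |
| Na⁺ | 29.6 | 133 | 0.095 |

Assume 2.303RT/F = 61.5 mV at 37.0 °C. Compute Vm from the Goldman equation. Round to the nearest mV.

-56 mV

Vm = 61.5 · log₁₀[(Σ P·[cation]ₒ + Σ P·[anion]ᵢ) / (Σ P·[cation]ᵢ + Σ P·[anion]ₒ)]
Numerator = 1×3.52 + 0.095×133 = 16.16
Denominator = 1×129 + 0.095×29.6 = 131.8
Vm = 61.5 · log₁₀(0.12256) = 61.5 × (-0.9116) = -56.07 mV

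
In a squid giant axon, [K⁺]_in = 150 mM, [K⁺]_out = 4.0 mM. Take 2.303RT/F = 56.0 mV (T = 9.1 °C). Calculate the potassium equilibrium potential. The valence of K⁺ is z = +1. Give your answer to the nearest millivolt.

-88 mV

E = (56.0/z) · log₁₀([K⁺]_out/[K⁺]_in) with z = +1.
= (56.0/1) · log₁₀(4.0/150) = 56.00 · log₁₀(0.02667)
= 56.00 · (-1.5740) = -88.15 mV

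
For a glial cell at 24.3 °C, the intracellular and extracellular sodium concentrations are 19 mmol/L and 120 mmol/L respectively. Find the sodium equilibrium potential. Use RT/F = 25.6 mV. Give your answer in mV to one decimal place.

E = (25.6/z) · ln([Na⁺]_out/[Na⁺]_in) with z = +1.
= (25.6/1) · ln(120/19) = 25.60 · ln(6.316)
= 25.60 · (1.8431) = 47.18 mV

47.2 mV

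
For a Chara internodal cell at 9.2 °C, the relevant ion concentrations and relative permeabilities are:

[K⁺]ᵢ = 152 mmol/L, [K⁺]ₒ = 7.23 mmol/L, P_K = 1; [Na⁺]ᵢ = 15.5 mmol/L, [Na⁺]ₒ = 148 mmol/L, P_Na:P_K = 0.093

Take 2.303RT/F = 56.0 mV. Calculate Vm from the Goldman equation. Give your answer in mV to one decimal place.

Vm = 56.0 · log₁₀[(Σ P·[cation]ₒ + Σ P·[anion]ᵢ) / (Σ P·[cation]ᵢ + Σ P·[anion]ₒ)]
Numerator = 1×7.23 + 0.093×148 = 20.99
Denominator = 1×152 + 0.093×15.5 = 153.4
Vm = 56.0 · log₁₀(0.13682) = 56.0 × (-0.8638) = -48.38 mV

-48.4 mV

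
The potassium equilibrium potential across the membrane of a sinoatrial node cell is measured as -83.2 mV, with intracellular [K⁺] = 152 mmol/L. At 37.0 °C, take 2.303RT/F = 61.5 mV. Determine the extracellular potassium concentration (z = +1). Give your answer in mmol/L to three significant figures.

6.75 mmol/L

Nernst: E = (61.5/1) · log₁₀([out]/[in]), so log₁₀([out]/[in]) = -83.2 × 1 / 61.5 = -1.3528.
[out]/[in] = 10^(-1.3528) = 0.04438.
[out] = 0.04438 × 152 = 6.745 mmol/L.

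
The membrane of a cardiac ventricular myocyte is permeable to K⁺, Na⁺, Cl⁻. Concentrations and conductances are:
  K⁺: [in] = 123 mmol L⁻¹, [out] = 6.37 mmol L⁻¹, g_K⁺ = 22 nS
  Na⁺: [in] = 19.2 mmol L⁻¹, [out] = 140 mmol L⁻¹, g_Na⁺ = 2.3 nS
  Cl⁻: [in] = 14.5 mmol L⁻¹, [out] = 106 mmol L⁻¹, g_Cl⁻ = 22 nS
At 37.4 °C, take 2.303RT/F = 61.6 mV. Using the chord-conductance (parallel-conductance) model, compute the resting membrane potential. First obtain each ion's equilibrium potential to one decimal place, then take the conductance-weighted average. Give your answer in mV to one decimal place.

E_K⁺ = (61.6/1)·log₁₀(6.37/123) = -79.2 mV
E_Na⁺ = (61.6/1)·log₁₀(140/19.2) = 53.2 mV
E_Cl⁻ = (61.6/-1)·log₁₀(106/14.5) = -53.2 mV
Vm = (Σ gᵢEᵢ)/(Σ gᵢ) = (22·-79.2 + 2.3·53.2 + 22·-53.2) / (22 + 2.3 + 22)
= -2790.44 / 46.3 = -60.27 mV

-60.3 mV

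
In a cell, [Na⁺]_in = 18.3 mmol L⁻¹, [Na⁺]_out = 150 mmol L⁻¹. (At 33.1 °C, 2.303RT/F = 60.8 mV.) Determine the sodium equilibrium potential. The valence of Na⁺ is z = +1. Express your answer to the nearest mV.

E = (60.8/z) · log₁₀([Na⁺]_out/[Na⁺]_in) with z = +1.
= (60.8/1) · log₁₀(150/18.3) = 60.80 · log₁₀(8.197)
= 60.80 · (0.9136) = 55.55 mV

56 mV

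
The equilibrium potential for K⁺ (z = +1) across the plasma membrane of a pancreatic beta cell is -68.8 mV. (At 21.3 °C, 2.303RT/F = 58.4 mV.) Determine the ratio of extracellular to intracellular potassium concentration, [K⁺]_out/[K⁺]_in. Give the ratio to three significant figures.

log₁₀([out]/[in]) = E·z/(58.4) = -68.8 × 1 / 58.4 = -1.1781
[out]/[in] = 10^(-1.1781) = 0.06636

0.0664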